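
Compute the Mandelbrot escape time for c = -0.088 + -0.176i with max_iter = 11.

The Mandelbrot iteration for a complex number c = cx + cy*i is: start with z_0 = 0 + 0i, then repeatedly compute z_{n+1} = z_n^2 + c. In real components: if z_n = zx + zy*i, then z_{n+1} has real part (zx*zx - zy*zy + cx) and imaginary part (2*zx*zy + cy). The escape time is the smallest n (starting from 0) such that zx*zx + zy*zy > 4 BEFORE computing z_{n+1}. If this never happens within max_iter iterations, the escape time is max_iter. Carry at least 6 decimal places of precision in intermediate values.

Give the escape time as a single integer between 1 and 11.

Answer: 11

Derivation:
z_0 = 0 + 0i, c = -0.0880 + -0.1760i
Iter 1: z = -0.0880 + -0.1760i, |z|^2 = 0.0387
Iter 2: z = -0.1112 + -0.1450i, |z|^2 = 0.0334
Iter 3: z = -0.0967 + -0.1437i, |z|^2 = 0.0300
Iter 4: z = -0.0993 + -0.1482i, |z|^2 = 0.0318
Iter 5: z = -0.1001 + -0.1466i, |z|^2 = 0.0315
Iter 6: z = -0.0995 + -0.1467i, |z|^2 = 0.0314
Iter 7: z = -0.0996 + -0.1468i, |z|^2 = 0.0315
Iter 8: z = -0.0996 + -0.1467i, |z|^2 = 0.0315
Iter 9: z = -0.0996 + -0.1468i, |z|^2 = 0.0315
Iter 10: z = -0.0996 + -0.1468i, |z|^2 = 0.0315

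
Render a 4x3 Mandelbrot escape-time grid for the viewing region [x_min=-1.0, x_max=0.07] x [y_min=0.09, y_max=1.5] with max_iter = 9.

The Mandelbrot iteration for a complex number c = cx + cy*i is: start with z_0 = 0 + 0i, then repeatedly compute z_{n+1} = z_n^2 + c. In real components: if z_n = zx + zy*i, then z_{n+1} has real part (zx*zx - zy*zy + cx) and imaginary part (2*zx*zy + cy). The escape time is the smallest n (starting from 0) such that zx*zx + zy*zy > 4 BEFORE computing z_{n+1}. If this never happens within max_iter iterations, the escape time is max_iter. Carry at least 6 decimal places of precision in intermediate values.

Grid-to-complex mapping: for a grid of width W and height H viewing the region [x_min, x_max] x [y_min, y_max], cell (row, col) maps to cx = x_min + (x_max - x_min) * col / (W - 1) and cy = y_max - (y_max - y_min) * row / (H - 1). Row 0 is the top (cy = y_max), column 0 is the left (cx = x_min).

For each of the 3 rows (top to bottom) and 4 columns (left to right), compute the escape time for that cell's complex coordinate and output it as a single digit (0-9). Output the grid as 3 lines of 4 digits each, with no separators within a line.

(row=0, col=0): c = -1.0000 + 1.5000i → escape time 2
(row=0, col=1): c = -0.6433 + 1.5000i → escape time 2
(row=0, col=2): c = -0.2867 + 1.5000i → escape time 2
(row=0, col=3): c = 0.0700 + 1.5000i → escape time 2
(row=1, col=0): c = -1.0000 + 0.7950i → escape time 3
(row=1, col=1): c = -0.6433 + 0.7950i → escape time 4
(row=1, col=2): c = -0.2867 + 0.7950i → escape time 9
(row=1, col=3): c = 0.0700 + 0.7950i → escape time 7
(row=2, col=0): c = -1.0000 + 0.0900i → escape time 9
(row=2, col=1): c = -0.6433 + 0.0900i → escape time 9
(row=2, col=2): c = -0.2867 + 0.0900i → escape time 9
(row=2, col=3): c = 0.0700 + 0.0900i → escape time 9

Answer: 2222
3497
9999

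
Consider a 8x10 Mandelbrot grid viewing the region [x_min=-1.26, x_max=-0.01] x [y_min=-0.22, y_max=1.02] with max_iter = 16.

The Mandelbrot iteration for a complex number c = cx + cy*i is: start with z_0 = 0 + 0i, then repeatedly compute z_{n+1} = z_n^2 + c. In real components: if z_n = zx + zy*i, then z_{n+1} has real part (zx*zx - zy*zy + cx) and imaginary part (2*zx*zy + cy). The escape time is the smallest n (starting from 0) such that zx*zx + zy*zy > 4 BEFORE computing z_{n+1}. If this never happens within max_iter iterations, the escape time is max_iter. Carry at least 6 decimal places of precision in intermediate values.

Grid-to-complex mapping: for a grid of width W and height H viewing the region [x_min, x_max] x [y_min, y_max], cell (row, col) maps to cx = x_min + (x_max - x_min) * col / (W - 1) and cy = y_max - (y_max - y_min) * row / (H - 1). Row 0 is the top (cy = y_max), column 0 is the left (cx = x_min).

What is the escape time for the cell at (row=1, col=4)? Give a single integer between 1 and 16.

z_0 = 0 + 0i, c = -0.5457 + 0.8822i
Iter 1: z = -0.5457 + 0.8822i, |z|^2 = 1.0761
Iter 2: z = -1.0262 + -0.0807i, |z|^2 = 1.0596
Iter 3: z = 0.5009 + 1.0478i, |z|^2 = 1.3488
Iter 4: z = -1.3926 + 1.9319i, |z|^2 = 5.6717
Escaped at iteration 4

Answer: 4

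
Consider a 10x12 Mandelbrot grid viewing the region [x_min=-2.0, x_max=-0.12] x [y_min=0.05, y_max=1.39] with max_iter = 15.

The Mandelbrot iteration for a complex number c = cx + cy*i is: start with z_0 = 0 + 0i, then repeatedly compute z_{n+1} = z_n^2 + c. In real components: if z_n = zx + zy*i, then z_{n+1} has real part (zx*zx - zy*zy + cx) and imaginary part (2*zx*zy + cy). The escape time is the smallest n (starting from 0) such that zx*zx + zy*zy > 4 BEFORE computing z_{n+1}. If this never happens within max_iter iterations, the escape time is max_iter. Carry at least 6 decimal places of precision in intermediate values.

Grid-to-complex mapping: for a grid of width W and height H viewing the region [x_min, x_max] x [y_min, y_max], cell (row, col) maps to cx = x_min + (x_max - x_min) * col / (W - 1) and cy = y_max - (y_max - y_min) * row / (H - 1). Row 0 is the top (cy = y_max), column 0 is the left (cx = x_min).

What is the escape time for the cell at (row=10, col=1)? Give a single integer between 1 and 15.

Answer: 4

Derivation:
z_0 = 0 + 0i, c = -1.7911 + 0.1718i
Iter 1: z = -1.7911 + 0.1718i, |z|^2 = 3.2376
Iter 2: z = 1.3874 + -0.4437i, |z|^2 = 2.1219
Iter 3: z = -0.0629 + -1.0593i, |z|^2 = 1.1261
Iter 4: z = -2.9093 + 0.3052i, |z|^2 = 8.5573
Escaped at iteration 4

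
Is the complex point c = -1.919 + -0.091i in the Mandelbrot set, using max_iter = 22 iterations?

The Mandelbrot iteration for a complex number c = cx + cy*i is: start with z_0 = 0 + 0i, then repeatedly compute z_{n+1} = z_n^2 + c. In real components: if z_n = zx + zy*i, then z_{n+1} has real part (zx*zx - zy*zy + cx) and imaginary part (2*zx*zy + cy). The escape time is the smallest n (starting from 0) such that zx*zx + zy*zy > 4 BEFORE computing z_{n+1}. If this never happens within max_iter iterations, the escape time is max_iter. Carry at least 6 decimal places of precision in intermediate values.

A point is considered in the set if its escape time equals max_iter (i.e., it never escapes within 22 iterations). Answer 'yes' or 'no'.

Answer: no

Derivation:
z_0 = 0 + 0i, c = -1.9190 + -0.0910i
Iter 1: z = -1.9190 + -0.0910i, |z|^2 = 3.6908
Iter 2: z = 1.7553 + 0.2583i, |z|^2 = 3.1477
Iter 3: z = 1.0953 + 0.8156i, |z|^2 = 1.8650
Iter 4: z = -1.3845 + 1.6957i, |z|^2 = 4.7925
Escaped at iteration 4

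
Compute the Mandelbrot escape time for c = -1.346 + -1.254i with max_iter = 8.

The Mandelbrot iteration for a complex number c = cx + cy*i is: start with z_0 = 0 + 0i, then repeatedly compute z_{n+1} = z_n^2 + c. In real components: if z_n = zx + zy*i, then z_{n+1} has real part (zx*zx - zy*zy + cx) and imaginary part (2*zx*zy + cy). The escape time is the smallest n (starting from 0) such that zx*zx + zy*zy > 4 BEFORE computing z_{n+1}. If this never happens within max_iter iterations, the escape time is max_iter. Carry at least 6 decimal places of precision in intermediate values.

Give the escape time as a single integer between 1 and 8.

z_0 = 0 + 0i, c = -1.3460 + -1.2540i
Iter 1: z = -1.3460 + -1.2540i, |z|^2 = 3.3842
Iter 2: z = -1.1068 + 2.1218i, |z|^2 = 5.7269
Escaped at iteration 2

Answer: 2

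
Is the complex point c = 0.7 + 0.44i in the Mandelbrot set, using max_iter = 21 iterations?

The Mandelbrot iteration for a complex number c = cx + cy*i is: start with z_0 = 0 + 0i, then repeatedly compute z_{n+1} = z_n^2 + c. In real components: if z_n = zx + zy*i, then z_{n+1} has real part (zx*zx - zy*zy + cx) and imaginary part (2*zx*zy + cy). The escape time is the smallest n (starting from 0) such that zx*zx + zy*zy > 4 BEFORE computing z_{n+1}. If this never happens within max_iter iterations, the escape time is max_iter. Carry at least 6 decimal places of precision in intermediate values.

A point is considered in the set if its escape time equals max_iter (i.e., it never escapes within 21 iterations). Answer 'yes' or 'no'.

z_0 = 0 + 0i, c = 0.7000 + 0.4400i
Iter 1: z = 0.7000 + 0.4400i, |z|^2 = 0.6836
Iter 2: z = 0.9964 + 1.0560i, |z|^2 = 2.1079
Iter 3: z = 0.5777 + 2.5444i, |z|^2 = 6.8077
Escaped at iteration 3

Answer: no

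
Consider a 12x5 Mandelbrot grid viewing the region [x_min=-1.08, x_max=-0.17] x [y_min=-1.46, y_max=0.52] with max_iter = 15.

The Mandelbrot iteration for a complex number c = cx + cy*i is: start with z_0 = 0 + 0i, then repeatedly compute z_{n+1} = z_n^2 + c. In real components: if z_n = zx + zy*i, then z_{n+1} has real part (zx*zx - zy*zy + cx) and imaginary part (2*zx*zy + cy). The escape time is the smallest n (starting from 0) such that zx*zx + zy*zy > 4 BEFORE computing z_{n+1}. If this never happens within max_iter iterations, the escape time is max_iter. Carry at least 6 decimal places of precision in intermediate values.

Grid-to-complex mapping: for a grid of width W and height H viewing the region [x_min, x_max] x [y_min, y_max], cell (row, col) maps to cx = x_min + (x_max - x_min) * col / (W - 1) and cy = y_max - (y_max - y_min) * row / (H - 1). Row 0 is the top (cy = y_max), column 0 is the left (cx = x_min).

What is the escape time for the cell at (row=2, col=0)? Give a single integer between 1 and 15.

z_0 = 0 + 0i, c = -1.0800 + -0.4700i
Iter 1: z = -1.0800 + -0.4700i, |z|^2 = 1.3873
Iter 2: z = -0.1345 + 0.5452i, |z|^2 = 0.3153
Iter 3: z = -1.3592 + -0.6167i, |z|^2 = 2.2276
Iter 4: z = 0.3870 + 1.2063i, |z|^2 = 1.6049
Iter 5: z = -2.3853 + 0.4637i, |z|^2 = 5.9046
Escaped at iteration 5

Answer: 5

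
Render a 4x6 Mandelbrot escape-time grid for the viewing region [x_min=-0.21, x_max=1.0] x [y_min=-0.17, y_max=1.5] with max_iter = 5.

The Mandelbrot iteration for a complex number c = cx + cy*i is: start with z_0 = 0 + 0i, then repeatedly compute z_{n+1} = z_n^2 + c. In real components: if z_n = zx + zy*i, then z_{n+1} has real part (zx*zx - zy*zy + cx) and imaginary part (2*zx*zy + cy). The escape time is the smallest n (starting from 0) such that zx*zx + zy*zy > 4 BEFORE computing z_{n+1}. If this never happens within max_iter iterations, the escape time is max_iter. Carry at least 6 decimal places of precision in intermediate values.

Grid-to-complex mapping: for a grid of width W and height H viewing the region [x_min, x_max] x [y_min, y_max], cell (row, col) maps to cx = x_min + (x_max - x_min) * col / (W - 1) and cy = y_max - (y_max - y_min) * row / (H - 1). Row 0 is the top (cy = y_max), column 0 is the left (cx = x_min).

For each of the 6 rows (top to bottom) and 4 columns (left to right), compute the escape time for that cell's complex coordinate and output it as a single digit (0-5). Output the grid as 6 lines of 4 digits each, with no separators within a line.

(row=0, col=0): c = -0.2100 + 1.5000i → escape time 2
(row=0, col=1): c = 0.1933 + 1.5000i → escape time 2
(row=0, col=2): c = 0.5967 + 1.5000i → escape time 2
(row=0, col=3): c = 1.0000 + 1.5000i → escape time 2
(row=1, col=0): c = -0.2100 + 1.1660i → escape time 4
(row=1, col=1): c = 0.1933 + 1.1660i → escape time 3
(row=1, col=2): c = 0.5967 + 1.1660i → escape time 2
(row=1, col=3): c = 1.0000 + 1.1660i → escape time 2
(row=2, col=0): c = -0.2100 + 0.8320i → escape time 5
(row=2, col=1): c = 0.1933 + 0.8320i → escape time 5
(row=2, col=2): c = 0.5967 + 0.8320i → escape time 3
(row=2, col=3): c = 1.0000 + 0.8320i → escape time 2
(row=3, col=0): c = -0.2100 + 0.4980i → escape time 5
(row=3, col=1): c = 0.1933 + 0.4980i → escape time 5
(row=3, col=2): c = 0.5967 + 0.4980i → escape time 3
(row=3, col=3): c = 1.0000 + 0.4980i → escape time 2
(row=4, col=0): c = -0.2100 + 0.1640i → escape time 5
(row=4, col=1): c = 0.1933 + 0.1640i → escape time 5
(row=4, col=2): c = 0.5967 + 0.1640i → escape time 4
(row=4, col=3): c = 1.0000 + 0.1640i → escape time 2
(row=5, col=0): c = -0.2100 + -0.1700i → escape time 5
(row=5, col=1): c = 0.1933 + -0.1700i → escape time 5
(row=5, col=2): c = 0.5967 + -0.1700i → escape time 4
(row=5, col=3): c = 1.0000 + -0.1700i → escape time 2

Answer: 2222
4322
5532
5532
5542
5542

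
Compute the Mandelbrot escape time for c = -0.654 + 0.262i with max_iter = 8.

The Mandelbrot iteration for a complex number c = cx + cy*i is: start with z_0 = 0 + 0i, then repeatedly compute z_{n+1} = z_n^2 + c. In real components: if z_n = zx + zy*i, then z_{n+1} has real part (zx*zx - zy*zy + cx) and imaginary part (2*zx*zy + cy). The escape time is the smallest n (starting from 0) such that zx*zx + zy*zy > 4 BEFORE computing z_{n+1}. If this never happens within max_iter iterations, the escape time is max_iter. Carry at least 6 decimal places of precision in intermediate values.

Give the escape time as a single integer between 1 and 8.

Answer: 8

Derivation:
z_0 = 0 + 0i, c = -0.6540 + 0.2620i
Iter 1: z = -0.6540 + 0.2620i, |z|^2 = 0.4964
Iter 2: z = -0.2949 + -0.0807i, |z|^2 = 0.0935
Iter 3: z = -0.5735 + 0.3096i, |z|^2 = 0.4248
Iter 4: z = -0.4209 + -0.0931i, |z|^2 = 0.1858
Iter 5: z = -0.4855 + 0.3404i, |z|^2 = 0.3516
Iter 6: z = -0.5342 + -0.0685i, |z|^2 = 0.2900
Iter 7: z = -0.3734 + 0.3352i, |z|^2 = 0.2518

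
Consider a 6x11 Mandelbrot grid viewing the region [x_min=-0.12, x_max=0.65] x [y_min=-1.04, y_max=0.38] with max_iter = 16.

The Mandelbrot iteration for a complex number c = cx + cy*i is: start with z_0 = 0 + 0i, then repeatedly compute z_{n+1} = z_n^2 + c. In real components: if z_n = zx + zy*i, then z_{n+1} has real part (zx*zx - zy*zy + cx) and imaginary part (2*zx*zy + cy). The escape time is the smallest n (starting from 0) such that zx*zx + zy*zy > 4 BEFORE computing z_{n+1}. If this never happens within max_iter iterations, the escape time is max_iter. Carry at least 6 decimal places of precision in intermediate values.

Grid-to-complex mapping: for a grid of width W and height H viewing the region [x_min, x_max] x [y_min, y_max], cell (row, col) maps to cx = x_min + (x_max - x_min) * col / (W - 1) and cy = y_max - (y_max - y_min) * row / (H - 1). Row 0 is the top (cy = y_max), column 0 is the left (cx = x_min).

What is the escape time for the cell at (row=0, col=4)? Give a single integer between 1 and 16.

z_0 = 0 + 0i, c = 0.4960 + 0.3800i
Iter 1: z = 0.4960 + 0.3800i, |z|^2 = 0.3904
Iter 2: z = 0.5976 + 0.7570i, |z|^2 = 0.9301
Iter 3: z = 0.2802 + 1.2847i, |z|^2 = 1.7291
Iter 4: z = -1.0761 + 1.0999i, |z|^2 = 2.3676
Iter 5: z = 0.4443 + -1.9871i, |z|^2 = 4.1458
Escaped at iteration 5

Answer: 5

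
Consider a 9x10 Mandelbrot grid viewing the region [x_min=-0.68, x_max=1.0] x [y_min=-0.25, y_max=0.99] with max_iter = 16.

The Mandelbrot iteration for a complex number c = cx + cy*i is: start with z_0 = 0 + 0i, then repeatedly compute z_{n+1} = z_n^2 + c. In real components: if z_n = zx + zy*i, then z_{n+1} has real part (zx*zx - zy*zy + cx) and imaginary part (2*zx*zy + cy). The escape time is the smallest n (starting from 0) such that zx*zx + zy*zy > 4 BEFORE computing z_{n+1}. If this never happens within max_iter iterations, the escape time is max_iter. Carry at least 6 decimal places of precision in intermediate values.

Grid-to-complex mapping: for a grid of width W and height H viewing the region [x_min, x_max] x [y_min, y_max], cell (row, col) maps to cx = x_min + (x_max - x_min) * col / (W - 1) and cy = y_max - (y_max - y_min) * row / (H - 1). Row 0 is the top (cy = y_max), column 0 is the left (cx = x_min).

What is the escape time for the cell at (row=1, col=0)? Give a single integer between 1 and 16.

z_0 = 0 + 0i, c = -0.6800 + 0.8522i
Iter 1: z = -0.6800 + 0.8522i, |z|^2 = 1.1887
Iter 2: z = -0.9439 + -0.3068i, |z|^2 = 0.9850
Iter 3: z = 0.1168 + 1.4314i, |z|^2 = 2.0625
Iter 4: z = -2.7152 + 1.1866i, |z|^2 = 8.7804
Escaped at iteration 4

Answer: 4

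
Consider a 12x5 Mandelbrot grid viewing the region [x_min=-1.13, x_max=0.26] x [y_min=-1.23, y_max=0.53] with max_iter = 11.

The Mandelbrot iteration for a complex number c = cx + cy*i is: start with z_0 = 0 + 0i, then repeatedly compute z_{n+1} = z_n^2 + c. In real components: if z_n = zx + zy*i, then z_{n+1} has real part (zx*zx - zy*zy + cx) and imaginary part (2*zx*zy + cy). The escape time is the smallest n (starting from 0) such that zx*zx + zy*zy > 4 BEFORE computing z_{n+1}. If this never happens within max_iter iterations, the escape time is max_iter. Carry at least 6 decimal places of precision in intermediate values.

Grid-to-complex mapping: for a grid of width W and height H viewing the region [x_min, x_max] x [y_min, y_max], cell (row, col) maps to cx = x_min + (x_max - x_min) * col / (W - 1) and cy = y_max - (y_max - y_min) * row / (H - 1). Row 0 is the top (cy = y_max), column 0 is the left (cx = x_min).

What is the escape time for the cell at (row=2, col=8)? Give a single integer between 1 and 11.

z_0 = 0 + 0i, c = -0.1191 + -0.3500i
Iter 1: z = -0.1191 + -0.3500i, |z|^2 = 0.1367
Iter 2: z = -0.2274 + -0.2666i, |z|^2 = 0.1228
Iter 3: z = -0.1385 + -0.2287i, |z|^2 = 0.0715
Iter 4: z = -0.1522 + -0.2867i, |z|^2 = 0.1053
Iter 5: z = -0.1781 + -0.2627i, |z|^2 = 0.1007
Iter 6: z = -0.1564 + -0.2564i, |z|^2 = 0.0902
Iter 7: z = -0.1604 + -0.2698i, |z|^2 = 0.0985
Iter 8: z = -0.1662 + -0.2635i, |z|^2 = 0.0970
Iter 9: z = -0.1609 + -0.2624i, |z|^2 = 0.0948
Iter 10: z = -0.1621 + -0.2655i, |z|^2 = 0.0968

Answer: 11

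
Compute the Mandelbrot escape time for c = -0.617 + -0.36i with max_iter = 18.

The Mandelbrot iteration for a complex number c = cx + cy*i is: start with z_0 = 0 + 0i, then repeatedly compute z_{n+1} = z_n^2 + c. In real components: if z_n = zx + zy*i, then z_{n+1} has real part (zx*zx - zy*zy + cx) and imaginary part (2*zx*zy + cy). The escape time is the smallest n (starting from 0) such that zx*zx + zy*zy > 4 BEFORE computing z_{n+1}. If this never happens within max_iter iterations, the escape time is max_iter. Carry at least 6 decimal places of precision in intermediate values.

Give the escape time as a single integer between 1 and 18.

Answer: 18

Derivation:
z_0 = 0 + 0i, c = -0.6170 + -0.3600i
Iter 1: z = -0.6170 + -0.3600i, |z|^2 = 0.5103
Iter 2: z = -0.3659 + 0.0842i, |z|^2 = 0.1410
Iter 3: z = -0.4902 + -0.4216i, |z|^2 = 0.4181
Iter 4: z = -0.5545 + 0.0534i, |z|^2 = 0.3103
Iter 5: z = -0.3124 + -0.4192i, |z|^2 = 0.2733
Iter 6: z = -0.6951 + -0.0981i, |z|^2 = 0.4928
Iter 7: z = -0.1434 + -0.2236i, |z|^2 = 0.0706
Iter 8: z = -0.6465 + -0.2959i, |z|^2 = 0.5054
Iter 9: z = -0.2866 + 0.0225i, |z|^2 = 0.0827
Iter 10: z = -0.5353 + -0.3729i, |z|^2 = 0.4257
Iter 11: z = -0.4695 + 0.0393i, |z|^2 = 0.2219
Iter 12: z = -0.3981 + -0.3969i, |z|^2 = 0.3160
Iter 13: z = -0.6160 + -0.0440i, |z|^2 = 0.3814
Iter 14: z = -0.2395 + -0.3058i, |z|^2 = 0.1509
Iter 15: z = -0.6532 + -0.2135i, |z|^2 = 0.4722
Iter 16: z = -0.2360 + -0.0811i, |z|^2 = 0.0622
Iter 17: z = -0.5679 + -0.3217i, |z|^2 = 0.4260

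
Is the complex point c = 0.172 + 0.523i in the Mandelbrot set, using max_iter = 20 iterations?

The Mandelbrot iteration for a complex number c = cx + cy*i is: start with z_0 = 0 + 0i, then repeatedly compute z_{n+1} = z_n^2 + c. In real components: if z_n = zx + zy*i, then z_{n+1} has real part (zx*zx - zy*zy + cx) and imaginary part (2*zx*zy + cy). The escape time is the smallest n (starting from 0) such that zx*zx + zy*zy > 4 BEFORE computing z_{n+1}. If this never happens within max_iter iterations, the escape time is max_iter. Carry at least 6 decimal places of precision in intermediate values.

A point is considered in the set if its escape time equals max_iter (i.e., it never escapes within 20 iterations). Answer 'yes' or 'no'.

Answer: yes

Derivation:
z_0 = 0 + 0i, c = 0.1720 + 0.5230i
Iter 1: z = 0.1720 + 0.5230i, |z|^2 = 0.3031
Iter 2: z = -0.0719 + 0.7029i, |z|^2 = 0.4993
Iter 3: z = -0.3169 + 0.4219i, |z|^2 = 0.2784
Iter 4: z = 0.0945 + 0.2556i, |z|^2 = 0.0743
Iter 5: z = 0.1156 + 0.5713i, |z|^2 = 0.3397
Iter 6: z = -0.1410 + 0.6551i, |z|^2 = 0.4490
Iter 7: z = -0.2372 + 0.3382i, |z|^2 = 0.1707
Iter 8: z = 0.1139 + 0.3625i, |z|^2 = 0.1444
Iter 9: z = 0.0535 + 0.6056i, |z|^2 = 0.3696
Iter 10: z = -0.1918 + 0.5878i, |z|^2 = 0.3824
Iter 11: z = -0.1368 + 0.2975i, |z|^2 = 0.1072
Iter 12: z = 0.1022 + 0.4416i, |z|^2 = 0.2055
Iter 13: z = -0.0126 + 0.6133i, |z|^2 = 0.3763
Iter 14: z = -0.2040 + 0.5076i, |z|^2 = 0.2992
Iter 15: z = -0.0440 + 0.3160i, |z|^2 = 0.1018
Iter 16: z = 0.0741 + 0.4952i, |z|^2 = 0.2507
Iter 17: z = -0.0677 + 0.5964i, |z|^2 = 0.3603
Iter 18: z = -0.1791 + 0.4422i, |z|^2 = 0.2276
Iter 19: z = 0.0085 + 0.3646i, |z|^2 = 0.1330
Did not escape in 20 iterations → in set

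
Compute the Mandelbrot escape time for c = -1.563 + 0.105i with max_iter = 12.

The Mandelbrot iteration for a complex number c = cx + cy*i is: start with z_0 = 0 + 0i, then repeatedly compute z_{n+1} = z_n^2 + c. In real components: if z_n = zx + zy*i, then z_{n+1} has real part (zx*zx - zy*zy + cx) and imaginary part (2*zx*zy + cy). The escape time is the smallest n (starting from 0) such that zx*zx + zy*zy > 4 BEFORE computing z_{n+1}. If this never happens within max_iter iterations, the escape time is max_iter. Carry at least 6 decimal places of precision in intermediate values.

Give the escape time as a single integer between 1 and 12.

z_0 = 0 + 0i, c = -1.5630 + 0.1050i
Iter 1: z = -1.5630 + 0.1050i, |z|^2 = 2.4540
Iter 2: z = 0.8689 + -0.2232i, |z|^2 = 0.8049
Iter 3: z = -0.8578 + -0.2829i, |z|^2 = 0.8158
Iter 4: z = -0.9073 + 0.5904i, |z|^2 = 1.1718
Iter 5: z = -1.0884 + -0.9663i, |z|^2 = 2.1184
Iter 6: z = -1.3122 + 2.2085i, |z|^2 = 6.5996
Escaped at iteration 6

Answer: 6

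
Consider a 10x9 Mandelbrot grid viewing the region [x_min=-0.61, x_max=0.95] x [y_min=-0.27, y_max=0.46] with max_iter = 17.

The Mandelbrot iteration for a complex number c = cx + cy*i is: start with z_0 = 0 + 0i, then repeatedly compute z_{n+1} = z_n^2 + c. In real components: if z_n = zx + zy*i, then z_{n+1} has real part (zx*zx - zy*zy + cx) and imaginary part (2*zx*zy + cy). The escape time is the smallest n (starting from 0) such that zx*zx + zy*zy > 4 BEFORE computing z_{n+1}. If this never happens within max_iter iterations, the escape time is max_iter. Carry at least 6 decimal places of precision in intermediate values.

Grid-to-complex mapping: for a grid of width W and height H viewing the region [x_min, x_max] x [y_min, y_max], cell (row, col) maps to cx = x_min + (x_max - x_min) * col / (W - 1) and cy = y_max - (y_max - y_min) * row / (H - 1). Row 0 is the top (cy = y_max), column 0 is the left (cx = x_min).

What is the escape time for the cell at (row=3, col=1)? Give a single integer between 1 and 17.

z_0 = 0 + 0i, c = -0.4367 + 0.1863i
Iter 1: z = -0.4367 + 0.1863i, |z|^2 = 0.2254
Iter 2: z = -0.2807 + 0.0236i, |z|^2 = 0.0793
Iter 3: z = -0.3584 + 0.1730i, |z|^2 = 0.1584
Iter 4: z = -0.3381 + 0.0622i, |z|^2 = 0.1182
Iter 5: z = -0.3262 + 0.1442i, |z|^2 = 0.1272
Iter 6: z = -0.3510 + 0.0922i, |z|^2 = 0.1317
Iter 7: z = -0.3219 + 0.1215i, |z|^2 = 0.1184
Iter 8: z = -0.3478 + 0.1080i, |z|^2 = 0.1326
Iter 9: z = -0.3274 + 0.1111i, |z|^2 = 0.1195
Iter 10: z = -0.3418 + 0.1135i, |z|^2 = 0.1297
Iter 11: z = -0.3327 + 0.1087i, |z|^2 = 0.1225
Iter 12: z = -0.3378 + 0.1140i, |z|^2 = 0.1271
Iter 13: z = -0.3355 + 0.1093i, |z|^2 = 0.1245
Iter 14: z = -0.3360 + 0.1129i, |z|^2 = 0.1257
Iter 15: z = -0.3365 + 0.1104i, |z|^2 = 0.1254
Iter 16: z = -0.3356 + 0.1120i, |z|^2 = 0.1252

Answer: 17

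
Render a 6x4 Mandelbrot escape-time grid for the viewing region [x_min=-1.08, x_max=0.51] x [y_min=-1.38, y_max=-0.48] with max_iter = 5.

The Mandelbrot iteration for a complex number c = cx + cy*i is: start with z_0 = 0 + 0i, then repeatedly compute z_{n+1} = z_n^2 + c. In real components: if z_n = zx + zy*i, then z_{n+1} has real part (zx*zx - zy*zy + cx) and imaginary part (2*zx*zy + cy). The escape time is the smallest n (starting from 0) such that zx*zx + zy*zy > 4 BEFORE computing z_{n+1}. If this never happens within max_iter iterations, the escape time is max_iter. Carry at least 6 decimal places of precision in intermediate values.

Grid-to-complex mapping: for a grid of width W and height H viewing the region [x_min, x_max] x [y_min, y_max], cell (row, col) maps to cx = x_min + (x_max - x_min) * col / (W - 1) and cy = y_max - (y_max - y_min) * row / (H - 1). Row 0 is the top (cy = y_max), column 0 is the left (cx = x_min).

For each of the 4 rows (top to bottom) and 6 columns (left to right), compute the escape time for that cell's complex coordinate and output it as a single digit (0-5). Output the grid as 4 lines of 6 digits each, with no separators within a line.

(row=0, col=0): c = -1.0800 + -0.4800i → escape time 5
(row=0, col=1): c = -0.7620 + -0.4800i → escape time 5
(row=0, col=2): c = -0.4440 + -0.4800i → escape time 5
(row=0, col=3): c = -0.1260 + -0.4800i → escape time 5
(row=0, col=4): c = 0.1920 + -0.4800i → escape time 5
(row=0, col=5): c = 0.5100 + -0.4800i → escape time 5
(row=1, col=0): c = -1.0800 + -0.7800i → escape time 3
(row=1, col=1): c = -0.7620 + -0.7800i → escape time 4
(row=1, col=2): c = -0.4440 + -0.7800i → escape time 5
(row=1, col=3): c = -0.1260 + -0.7800i → escape time 5
(row=1, col=4): c = 0.1920 + -0.7800i → escape time 5
(row=1, col=5): c = 0.5100 + -0.7800i → escape time 3
(row=2, col=0): c = -1.0800 + -1.0800i → escape time 3
(row=2, col=1): c = -0.7620 + -1.0800i → escape time 3
(row=2, col=2): c = -0.4440 + -1.0800i → escape time 4
(row=2, col=3): c = -0.1260 + -1.0800i → escape time 5
(row=2, col=4): c = 0.1920 + -1.0800i → escape time 3
(row=2, col=5): c = 0.5100 + -1.0800i → escape time 2
(row=3, col=0): c = -1.0800 + -1.3800i → escape time 2
(row=3, col=1): c = -0.7620 + -1.3800i → escape time 2
(row=3, col=2): c = -0.4440 + -1.3800i → escape time 2
(row=3, col=3): c = -0.1260 + -1.3800i → escape time 2
(row=3, col=4): c = 0.1920 + -1.3800i → escape time 2
(row=3, col=5): c = 0.5100 + -1.3800i → escape time 2

Answer: 555555
345553
334532
222222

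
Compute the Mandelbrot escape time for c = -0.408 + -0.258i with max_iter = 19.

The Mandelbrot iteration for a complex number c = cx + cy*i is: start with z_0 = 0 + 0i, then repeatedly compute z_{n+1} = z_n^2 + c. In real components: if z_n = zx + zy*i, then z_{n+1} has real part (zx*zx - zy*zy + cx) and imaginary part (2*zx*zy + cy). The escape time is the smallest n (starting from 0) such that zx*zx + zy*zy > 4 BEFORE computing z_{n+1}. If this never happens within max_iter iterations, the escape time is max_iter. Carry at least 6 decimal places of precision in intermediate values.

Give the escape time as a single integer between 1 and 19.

Answer: 19

Derivation:
z_0 = 0 + 0i, c = -0.4080 + -0.2580i
Iter 1: z = -0.4080 + -0.2580i, |z|^2 = 0.2330
Iter 2: z = -0.3081 + -0.0475i, |z|^2 = 0.0972
Iter 3: z = -0.3153 + -0.2287i, |z|^2 = 0.1518
Iter 4: z = -0.3609 + -0.1137i, |z|^2 = 0.1432
Iter 5: z = -0.2907 + -0.1759i, |z|^2 = 0.1154
Iter 6: z = -0.3544 + -0.1557i, |z|^2 = 0.1499
Iter 7: z = -0.3066 + -0.1476i, |z|^2 = 0.1158
Iter 8: z = -0.3358 + -0.1675i, |z|^2 = 0.1408
Iter 9: z = -0.3233 + -0.1455i, |z|^2 = 0.1257
Iter 10: z = -0.3246 + -0.1639i, |z|^2 = 0.1323
Iter 11: z = -0.3295 + -0.1516i, |z|^2 = 0.1315
Iter 12: z = -0.3224 + -0.1581i, |z|^2 = 0.1290
Iter 13: z = -0.3290 + -0.1560i, |z|^2 = 0.1326
Iter 14: z = -0.3241 + -0.1553i, |z|^2 = 0.1292
Iter 15: z = -0.3271 + -0.1573i, |z|^2 = 0.1317
Iter 16: z = -0.3258 + -0.1551i, |z|^2 = 0.1302
Iter 17: z = -0.3259 + -0.1570i, |z|^2 = 0.1309
Iter 18: z = -0.3264 + -0.1557i, |z|^2 = 0.1308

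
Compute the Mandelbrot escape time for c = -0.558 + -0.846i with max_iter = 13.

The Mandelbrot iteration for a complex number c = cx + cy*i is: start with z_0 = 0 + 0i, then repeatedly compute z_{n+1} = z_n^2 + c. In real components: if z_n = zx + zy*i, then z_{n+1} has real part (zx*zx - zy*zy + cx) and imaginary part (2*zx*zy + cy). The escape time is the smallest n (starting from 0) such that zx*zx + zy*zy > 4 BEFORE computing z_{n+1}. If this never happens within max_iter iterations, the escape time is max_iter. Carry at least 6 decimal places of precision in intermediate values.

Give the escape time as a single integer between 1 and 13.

z_0 = 0 + 0i, c = -0.5580 + -0.8460i
Iter 1: z = -0.5580 + -0.8460i, |z|^2 = 1.0271
Iter 2: z = -0.9624 + 0.0981i, |z|^2 = 0.9358
Iter 3: z = 0.3585 + -1.0349i, |z|^2 = 1.1995
Iter 4: z = -1.5005 + -1.5880i, |z|^2 = 4.7731
Escaped at iteration 4

Answer: 4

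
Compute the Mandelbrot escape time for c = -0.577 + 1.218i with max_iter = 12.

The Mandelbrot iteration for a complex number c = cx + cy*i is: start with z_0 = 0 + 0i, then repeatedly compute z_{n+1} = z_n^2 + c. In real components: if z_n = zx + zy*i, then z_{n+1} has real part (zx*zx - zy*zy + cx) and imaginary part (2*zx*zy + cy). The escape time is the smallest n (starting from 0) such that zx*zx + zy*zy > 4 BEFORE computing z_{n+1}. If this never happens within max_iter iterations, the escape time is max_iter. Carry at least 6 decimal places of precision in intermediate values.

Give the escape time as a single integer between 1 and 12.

Answer: 3

Derivation:
z_0 = 0 + 0i, c = -0.5770 + 1.2180i
Iter 1: z = -0.5770 + 1.2180i, |z|^2 = 1.8165
Iter 2: z = -1.7276 + -0.1876i, |z|^2 = 3.0198
Iter 3: z = 2.3724 + 1.8661i, |z|^2 = 9.1106
Escaped at iteration 3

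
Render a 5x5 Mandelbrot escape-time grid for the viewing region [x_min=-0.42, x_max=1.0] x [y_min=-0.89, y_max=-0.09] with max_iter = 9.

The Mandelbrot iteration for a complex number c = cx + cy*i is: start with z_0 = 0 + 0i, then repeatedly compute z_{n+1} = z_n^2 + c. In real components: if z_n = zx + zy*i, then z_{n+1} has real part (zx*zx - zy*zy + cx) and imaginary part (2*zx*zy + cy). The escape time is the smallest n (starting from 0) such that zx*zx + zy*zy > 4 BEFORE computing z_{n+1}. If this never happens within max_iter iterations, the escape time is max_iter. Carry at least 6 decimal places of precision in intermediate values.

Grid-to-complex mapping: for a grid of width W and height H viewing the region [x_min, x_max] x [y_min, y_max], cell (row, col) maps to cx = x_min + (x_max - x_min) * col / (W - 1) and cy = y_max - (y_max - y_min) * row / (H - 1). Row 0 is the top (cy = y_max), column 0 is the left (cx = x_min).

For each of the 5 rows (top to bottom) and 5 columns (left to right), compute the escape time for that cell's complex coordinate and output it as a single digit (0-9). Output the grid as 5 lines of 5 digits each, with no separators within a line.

Answer: 99942
99942
99932
89732
59422

Derivation:
(row=0, col=0): c = -0.4200 + -0.0900i → escape time 9
(row=0, col=1): c = -0.0650 + -0.0900i → escape time 9
(row=0, col=2): c = 0.2900 + -0.0900i → escape time 9
(row=0, col=3): c = 0.6450 + -0.0900i → escape time 4
(row=0, col=4): c = 1.0000 + -0.0900i → escape time 2
(row=1, col=0): c = -0.4200 + -0.2900i → escape time 9
(row=1, col=1): c = -0.0650 + -0.2900i → escape time 9
(row=1, col=2): c = 0.2900 + -0.2900i → escape time 9
(row=1, col=3): c = 0.6450 + -0.2900i → escape time 4
(row=1, col=4): c = 1.0000 + -0.2900i → escape time 2
(row=2, col=0): c = -0.4200 + -0.4900i → escape time 9
(row=2, col=1): c = -0.0650 + -0.4900i → escape time 9
(row=2, col=2): c = 0.2900 + -0.4900i → escape time 9
(row=2, col=3): c = 0.6450 + -0.4900i → escape time 3
(row=2, col=4): c = 1.0000 + -0.4900i → escape time 2
(row=3, col=0): c = -0.4200 + -0.6900i → escape time 8
(row=3, col=1): c = -0.0650 + -0.6900i → escape time 9
(row=3, col=2): c = 0.2900 + -0.6900i → escape time 7
(row=3, col=3): c = 0.6450 + -0.6900i → escape time 3
(row=3, col=4): c = 1.0000 + -0.6900i → escape time 2
(row=4, col=0): c = -0.4200 + -0.8900i → escape time 5
(row=4, col=1): c = -0.0650 + -0.8900i → escape time 9
(row=4, col=2): c = 0.2900 + -0.8900i → escape time 4
(row=4, col=3): c = 0.6450 + -0.8900i → escape time 2
(row=4, col=4): c = 1.0000 + -0.8900i → escape time 2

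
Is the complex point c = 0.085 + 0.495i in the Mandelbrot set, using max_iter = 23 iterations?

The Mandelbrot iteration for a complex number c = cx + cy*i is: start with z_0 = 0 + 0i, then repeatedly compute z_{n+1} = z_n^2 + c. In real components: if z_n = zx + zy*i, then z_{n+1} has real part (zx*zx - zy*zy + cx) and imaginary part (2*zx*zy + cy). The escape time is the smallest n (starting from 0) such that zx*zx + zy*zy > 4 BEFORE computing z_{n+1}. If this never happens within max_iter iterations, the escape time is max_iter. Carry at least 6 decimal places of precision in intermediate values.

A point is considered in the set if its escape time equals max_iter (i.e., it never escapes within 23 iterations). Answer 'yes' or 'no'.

z_0 = 0 + 0i, c = 0.0850 + 0.4950i
Iter 1: z = 0.0850 + 0.4950i, |z|^2 = 0.2522
Iter 2: z = -0.1528 + 0.5792i, |z|^2 = 0.3588
Iter 3: z = -0.2271 + 0.3180i, |z|^2 = 0.1527
Iter 4: z = 0.0354 + 0.3506i, |z|^2 = 0.1242
Iter 5: z = -0.0367 + 0.5198i, |z|^2 = 0.2716
Iter 6: z = -0.1839 + 0.4569i, |z|^2 = 0.2426
Iter 7: z = -0.0899 + 0.3270i, |z|^2 = 0.1150
Iter 8: z = -0.0138 + 0.4362i, |z|^2 = 0.1905
Iter 9: z = -0.1051 + 0.4829i, |z|^2 = 0.2443
Iter 10: z = -0.1372 + 0.3935i, |z|^2 = 0.1737
Iter 11: z = -0.0510 + 0.3870i, |z|^2 = 0.1524
Iter 12: z = -0.0622 + 0.4555i, |z|^2 = 0.2113
Iter 13: z = -0.1186 + 0.4384i, |z|^2 = 0.2062
Iter 14: z = -0.0931 + 0.3910i, |z|^2 = 0.1616
Iter 15: z = -0.0592 + 0.4222i, |z|^2 = 0.1818
Iter 16: z = -0.0898 + 0.4450i, |z|^2 = 0.2061
Iter 17: z = -0.1050 + 0.4151i, |z|^2 = 0.1833
Iter 18: z = -0.0763 + 0.4079i, |z|^2 = 0.1722
Iter 19: z = -0.0755 + 0.4328i, |z|^2 = 0.1930
Iter 20: z = -0.0966 + 0.4296i, |z|^2 = 0.1939
Iter 21: z = -0.0903 + 0.4120i, |z|^2 = 0.1779
Iter 22: z = -0.0766 + 0.4206i, |z|^2 = 0.1828
Did not escape in 23 iterations → in set

Answer: yes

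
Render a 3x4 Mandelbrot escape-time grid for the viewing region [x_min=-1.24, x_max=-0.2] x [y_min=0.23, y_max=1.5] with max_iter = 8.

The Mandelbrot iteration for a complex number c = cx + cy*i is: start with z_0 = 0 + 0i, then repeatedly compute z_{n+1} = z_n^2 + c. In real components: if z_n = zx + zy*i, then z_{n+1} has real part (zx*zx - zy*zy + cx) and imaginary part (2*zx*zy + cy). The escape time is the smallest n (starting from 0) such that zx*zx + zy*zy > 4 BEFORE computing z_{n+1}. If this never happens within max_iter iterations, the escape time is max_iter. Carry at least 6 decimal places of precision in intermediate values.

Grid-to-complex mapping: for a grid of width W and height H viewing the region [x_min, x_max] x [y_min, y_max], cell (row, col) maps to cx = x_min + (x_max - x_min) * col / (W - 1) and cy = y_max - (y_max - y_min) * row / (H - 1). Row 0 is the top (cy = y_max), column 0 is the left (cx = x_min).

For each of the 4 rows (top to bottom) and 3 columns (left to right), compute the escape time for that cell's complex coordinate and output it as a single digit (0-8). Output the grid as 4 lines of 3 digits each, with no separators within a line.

(row=0, col=0): c = -1.2400 + 1.5000i → escape time 2
(row=0, col=1): c = -0.7200 + 1.5000i → escape time 2
(row=0, col=2): c = -0.2000 + 1.5000i → escape time 2
(row=1, col=0): c = -1.2400 + 1.0767i → escape time 3
(row=1, col=1): c = -0.7200 + 1.0767i → escape time 3
(row=1, col=2): c = -0.2000 + 1.0767i → escape time 8
(row=2, col=0): c = -1.2400 + 0.6533i → escape time 3
(row=2, col=1): c = -0.7200 + 0.6533i → escape time 5
(row=2, col=2): c = -0.2000 + 0.6533i → escape time 8
(row=3, col=0): c = -1.2400 + 0.2300i → escape time 8
(row=3, col=1): c = -0.7200 + 0.2300i → escape time 8
(row=3, col=2): c = -0.2000 + 0.2300i → escape time 8

Answer: 222
338
358
888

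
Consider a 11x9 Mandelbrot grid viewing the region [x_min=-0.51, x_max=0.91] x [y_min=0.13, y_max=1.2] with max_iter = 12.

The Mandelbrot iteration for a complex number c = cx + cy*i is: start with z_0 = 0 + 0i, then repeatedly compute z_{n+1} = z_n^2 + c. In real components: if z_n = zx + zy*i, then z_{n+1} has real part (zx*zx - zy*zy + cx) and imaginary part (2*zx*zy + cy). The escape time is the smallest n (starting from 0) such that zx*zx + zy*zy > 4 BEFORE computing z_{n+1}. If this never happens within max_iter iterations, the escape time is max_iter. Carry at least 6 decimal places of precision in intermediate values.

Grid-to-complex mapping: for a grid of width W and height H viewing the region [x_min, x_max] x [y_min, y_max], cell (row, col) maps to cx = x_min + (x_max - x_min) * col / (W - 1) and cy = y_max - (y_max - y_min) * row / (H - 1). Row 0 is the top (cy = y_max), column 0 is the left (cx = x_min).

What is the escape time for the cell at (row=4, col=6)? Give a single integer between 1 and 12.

Answer: 9

Derivation:
z_0 = 0 + 0i, c = 0.3420 + 0.6650i
Iter 1: z = 0.3420 + 0.6650i, |z|^2 = 0.5592
Iter 2: z = 0.0167 + 1.1199i, |z|^2 = 1.2544
Iter 3: z = -0.9118 + 0.7025i, |z|^2 = 1.3249
Iter 4: z = 0.6799 + -0.6161i, |z|^2 = 0.8418
Iter 5: z = 0.4247 + -0.1727i, |z|^2 = 0.2102
Iter 6: z = 0.4925 + 0.5183i, |z|^2 = 0.5112
Iter 7: z = 0.3160 + 1.1756i, |z|^2 = 1.4818
Iter 8: z = -0.9401 + 1.4079i, |z|^2 = 2.8660
Iter 9: z = -0.7565 + -1.9821i, |z|^2 = 4.5012
Escaped at iteration 9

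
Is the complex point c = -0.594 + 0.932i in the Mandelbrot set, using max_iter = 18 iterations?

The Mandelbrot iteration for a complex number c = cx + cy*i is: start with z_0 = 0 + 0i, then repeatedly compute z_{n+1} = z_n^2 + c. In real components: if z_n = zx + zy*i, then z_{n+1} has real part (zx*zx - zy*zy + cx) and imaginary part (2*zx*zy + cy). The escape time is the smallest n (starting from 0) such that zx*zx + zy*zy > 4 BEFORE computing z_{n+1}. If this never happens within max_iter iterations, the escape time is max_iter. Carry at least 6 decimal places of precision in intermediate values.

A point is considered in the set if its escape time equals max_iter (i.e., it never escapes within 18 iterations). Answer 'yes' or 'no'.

Answer: no

Derivation:
z_0 = 0 + 0i, c = -0.5940 + 0.9320i
Iter 1: z = -0.5940 + 0.9320i, |z|^2 = 1.2215
Iter 2: z = -1.1098 + -0.1752i, |z|^2 = 1.2623
Iter 3: z = 0.6069 + 1.3209i, |z|^2 = 2.1132
Iter 4: z = -1.9704 + 2.5354i, |z|^2 = 10.3108
Escaped at iteration 4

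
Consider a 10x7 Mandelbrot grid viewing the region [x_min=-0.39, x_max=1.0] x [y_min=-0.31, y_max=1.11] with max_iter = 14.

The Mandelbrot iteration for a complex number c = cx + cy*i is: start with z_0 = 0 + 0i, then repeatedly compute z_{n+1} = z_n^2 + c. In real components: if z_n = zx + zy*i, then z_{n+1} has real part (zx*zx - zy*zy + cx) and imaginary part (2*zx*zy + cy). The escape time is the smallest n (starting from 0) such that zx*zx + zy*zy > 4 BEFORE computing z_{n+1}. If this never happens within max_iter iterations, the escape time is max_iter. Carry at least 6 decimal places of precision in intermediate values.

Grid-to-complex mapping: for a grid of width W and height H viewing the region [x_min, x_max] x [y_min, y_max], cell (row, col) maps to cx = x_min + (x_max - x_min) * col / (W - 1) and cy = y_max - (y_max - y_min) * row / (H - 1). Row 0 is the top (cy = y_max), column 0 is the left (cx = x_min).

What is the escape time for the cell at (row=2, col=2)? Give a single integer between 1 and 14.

z_0 = 0 + 0i, c = -0.0811 + 0.6367i
Iter 1: z = -0.0811 + 0.6367i, |z|^2 = 0.4119
Iter 2: z = -0.4799 + 0.5334i, |z|^2 = 0.5148
Iter 3: z = -0.1353 + 0.1247i, |z|^2 = 0.0339
Iter 4: z = -0.0784 + 0.6029i, |z|^2 = 0.3696
Iter 5: z = -0.4385 + 0.5422i, |z|^2 = 0.4862
Iter 6: z = -0.1828 + 0.1612i, |z|^2 = 0.0594
Iter 7: z = -0.0737 + 0.5777i, |z|^2 = 0.3392
Iter 8: z = -0.4094 + 0.5515i, |z|^2 = 0.4718
Iter 9: z = -0.2177 + 0.1850i, |z|^2 = 0.0816
Iter 10: z = -0.0680 + 0.5561i, |z|^2 = 0.3139
Iter 11: z = -0.3858 + 0.5611i, |z|^2 = 0.4636
Iter 12: z = -0.2471 + 0.2038i, |z|^2 = 0.1026
Iter 13: z = -0.0616 + 0.5360i, |z|^2 = 0.2910

Answer: 14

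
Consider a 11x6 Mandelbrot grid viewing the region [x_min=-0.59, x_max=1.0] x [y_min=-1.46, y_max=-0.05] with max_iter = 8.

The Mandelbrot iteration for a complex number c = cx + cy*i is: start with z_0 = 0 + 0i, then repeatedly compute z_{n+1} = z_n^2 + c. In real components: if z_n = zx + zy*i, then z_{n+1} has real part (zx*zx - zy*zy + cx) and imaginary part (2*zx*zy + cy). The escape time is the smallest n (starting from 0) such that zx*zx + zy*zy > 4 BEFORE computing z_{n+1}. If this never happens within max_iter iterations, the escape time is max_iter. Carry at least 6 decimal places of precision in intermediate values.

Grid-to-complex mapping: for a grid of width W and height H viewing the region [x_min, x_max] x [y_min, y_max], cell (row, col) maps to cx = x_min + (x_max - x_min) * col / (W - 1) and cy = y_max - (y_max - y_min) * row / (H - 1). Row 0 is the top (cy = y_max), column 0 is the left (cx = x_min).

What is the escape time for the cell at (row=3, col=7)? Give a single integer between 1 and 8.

z_0 = 0 + 0i, c = 0.5230 + -0.8960i
Iter 1: z = 0.5230 + -0.8960i, |z|^2 = 1.0763
Iter 2: z = -0.0063 + -1.8332i, |z|^2 = 3.3607
Iter 3: z = -2.8376 + -0.8729i, |z|^2 = 8.8142
Escaped at iteration 3

Answer: 3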